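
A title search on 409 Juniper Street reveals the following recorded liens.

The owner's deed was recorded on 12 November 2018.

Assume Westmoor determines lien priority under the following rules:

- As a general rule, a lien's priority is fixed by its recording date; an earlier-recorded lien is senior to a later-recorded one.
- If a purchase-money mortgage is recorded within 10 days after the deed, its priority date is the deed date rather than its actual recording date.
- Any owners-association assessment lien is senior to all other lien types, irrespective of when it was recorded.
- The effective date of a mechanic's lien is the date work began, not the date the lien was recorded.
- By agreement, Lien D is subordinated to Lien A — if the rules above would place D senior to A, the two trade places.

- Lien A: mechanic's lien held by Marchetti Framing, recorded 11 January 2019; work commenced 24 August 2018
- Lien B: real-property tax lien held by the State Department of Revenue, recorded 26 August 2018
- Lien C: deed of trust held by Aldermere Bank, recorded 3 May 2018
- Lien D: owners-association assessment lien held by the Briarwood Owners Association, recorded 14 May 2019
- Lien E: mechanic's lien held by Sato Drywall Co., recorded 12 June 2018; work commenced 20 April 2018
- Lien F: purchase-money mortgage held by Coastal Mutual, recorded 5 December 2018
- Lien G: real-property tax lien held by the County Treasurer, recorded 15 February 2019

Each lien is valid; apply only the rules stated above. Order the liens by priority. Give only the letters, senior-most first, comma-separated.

A, E, C, D, B, F, G

Adjusting effective dates: A's effective date is 24 August 2018, when work began; E is treated as recorded 20 April 2018, the work-commencement date; F was recorded 23 days after the deed — beyond 10 days — so no relation-back applies.
D, as an owners-association assessment lien, has superpriority and ranks first.
Among the remaining liens, by effective date: E (20 April 2018), C (3 May 2018), A (24 August 2018), B (26 August 2018), F (5 December 2018), G (15 February 2019).
D is senior to A before the subordination, so the two trade places.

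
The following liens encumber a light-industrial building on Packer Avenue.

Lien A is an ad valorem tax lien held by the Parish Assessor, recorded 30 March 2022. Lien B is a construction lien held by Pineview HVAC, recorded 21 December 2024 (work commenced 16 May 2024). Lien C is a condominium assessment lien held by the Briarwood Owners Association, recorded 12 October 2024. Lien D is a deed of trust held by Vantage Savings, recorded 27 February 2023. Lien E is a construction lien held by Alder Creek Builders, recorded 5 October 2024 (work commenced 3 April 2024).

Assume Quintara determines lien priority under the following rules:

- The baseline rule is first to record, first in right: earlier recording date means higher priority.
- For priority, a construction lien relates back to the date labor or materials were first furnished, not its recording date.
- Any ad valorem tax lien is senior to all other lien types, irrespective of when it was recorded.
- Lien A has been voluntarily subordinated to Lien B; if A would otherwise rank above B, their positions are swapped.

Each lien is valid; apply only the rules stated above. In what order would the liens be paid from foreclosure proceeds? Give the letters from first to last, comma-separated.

Adjusting effective dates: B's effective date is 16 May 2024, when work began; E is treated as recorded 3 April 2024, the work-commencement date.
A, as an ad valorem tax lien, has superpriority and ranks first.
Ordering the rest by effective date: D (27 February 2023), E (3 April 2024), B (16 May 2024), C (12 October 2024).
A would otherwise be senior to B, so under the subordination agreement A and B exchange positions.

B, D, E, A, C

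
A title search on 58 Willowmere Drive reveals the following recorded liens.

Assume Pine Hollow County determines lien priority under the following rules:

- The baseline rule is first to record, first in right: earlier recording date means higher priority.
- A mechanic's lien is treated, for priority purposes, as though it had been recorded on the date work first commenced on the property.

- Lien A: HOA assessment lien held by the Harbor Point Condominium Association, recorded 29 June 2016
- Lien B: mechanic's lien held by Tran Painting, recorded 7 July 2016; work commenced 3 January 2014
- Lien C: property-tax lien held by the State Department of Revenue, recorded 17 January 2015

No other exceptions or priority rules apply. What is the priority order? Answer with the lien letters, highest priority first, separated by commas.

First, effective dates: B relates back to 3 January 2014 (work commenced).
Ordering by effective date: B (3 January 2014), C (17 January 2015), A (29 June 2016).

B, C, A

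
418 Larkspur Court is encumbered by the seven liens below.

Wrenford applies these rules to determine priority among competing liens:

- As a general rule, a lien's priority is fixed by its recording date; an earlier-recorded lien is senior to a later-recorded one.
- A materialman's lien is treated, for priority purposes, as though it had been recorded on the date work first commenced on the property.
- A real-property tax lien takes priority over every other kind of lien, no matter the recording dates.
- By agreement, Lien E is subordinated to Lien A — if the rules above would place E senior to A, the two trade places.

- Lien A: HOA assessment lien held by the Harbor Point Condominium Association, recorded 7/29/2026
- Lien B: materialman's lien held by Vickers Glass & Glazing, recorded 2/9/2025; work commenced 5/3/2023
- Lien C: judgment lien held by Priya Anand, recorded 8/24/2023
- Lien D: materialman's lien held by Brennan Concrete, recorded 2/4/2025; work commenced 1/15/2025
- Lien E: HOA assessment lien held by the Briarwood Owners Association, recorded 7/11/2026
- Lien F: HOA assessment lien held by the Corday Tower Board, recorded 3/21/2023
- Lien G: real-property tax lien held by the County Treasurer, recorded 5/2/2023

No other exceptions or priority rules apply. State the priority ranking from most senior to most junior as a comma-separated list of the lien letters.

G, F, B, C, D, A, E

First, effective dates: B is treated as recorded 5/3/2023, the work-commencement date; D relates back to 1/15/2025 (work commenced).
G is a real-property tax lien, so it outranks all other liens regardless of date.
Ordering the rest by effective date: F (3/21/2023), B (5/3/2023), C (8/24/2023), D (1/15/2025), E (7/11/2026), A (7/29/2026).
E would otherwise be senior to A, so under the subordination agreement E and A exchange positions.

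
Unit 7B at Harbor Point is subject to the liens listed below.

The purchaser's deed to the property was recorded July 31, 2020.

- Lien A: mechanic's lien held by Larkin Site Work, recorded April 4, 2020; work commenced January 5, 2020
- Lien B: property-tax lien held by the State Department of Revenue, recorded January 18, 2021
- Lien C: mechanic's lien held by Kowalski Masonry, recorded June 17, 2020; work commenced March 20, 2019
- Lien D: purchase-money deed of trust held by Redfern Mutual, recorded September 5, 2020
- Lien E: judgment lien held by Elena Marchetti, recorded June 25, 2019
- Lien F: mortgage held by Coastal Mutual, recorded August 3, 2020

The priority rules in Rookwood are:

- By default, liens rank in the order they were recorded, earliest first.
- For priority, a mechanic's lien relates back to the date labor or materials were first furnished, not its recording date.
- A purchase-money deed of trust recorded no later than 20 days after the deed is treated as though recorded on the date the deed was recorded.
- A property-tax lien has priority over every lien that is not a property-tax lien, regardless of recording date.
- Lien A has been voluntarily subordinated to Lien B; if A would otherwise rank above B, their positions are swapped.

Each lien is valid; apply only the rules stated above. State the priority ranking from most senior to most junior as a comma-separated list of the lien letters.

B, C, E, A, F, D

Effective dates: A is treated as recorded January 5, 2020, the work-commencement date; C's effective date is March 20, 2019, when work began; D missed the 20-day window (36 days after the deed), so its recording date stands.
B, as a property-tax lien, has superpriority and ranks first.
Ordering the rest by effective date: C (March 20, 2019), E (June 25, 2019), A (January 5, 2020), F (August 3, 2020), D (September 5, 2020).
A is already junior to B, so the subordination agreement changes nothing.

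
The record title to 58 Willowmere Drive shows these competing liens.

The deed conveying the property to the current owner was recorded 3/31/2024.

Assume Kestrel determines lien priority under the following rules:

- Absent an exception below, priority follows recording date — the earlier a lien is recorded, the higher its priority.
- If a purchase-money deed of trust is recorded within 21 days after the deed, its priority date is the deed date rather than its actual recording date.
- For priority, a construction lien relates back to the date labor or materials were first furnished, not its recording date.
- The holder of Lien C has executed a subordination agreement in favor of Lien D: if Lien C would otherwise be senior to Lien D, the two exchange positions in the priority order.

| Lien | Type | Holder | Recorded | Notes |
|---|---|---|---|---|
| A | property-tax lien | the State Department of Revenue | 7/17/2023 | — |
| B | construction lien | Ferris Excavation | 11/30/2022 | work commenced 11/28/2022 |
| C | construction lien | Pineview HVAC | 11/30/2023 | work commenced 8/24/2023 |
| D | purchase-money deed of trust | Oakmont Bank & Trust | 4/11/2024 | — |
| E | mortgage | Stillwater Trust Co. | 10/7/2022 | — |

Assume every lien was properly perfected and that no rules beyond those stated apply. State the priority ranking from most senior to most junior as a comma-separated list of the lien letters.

Effective dates after the stated exceptions: B is treated as recorded 11/28/2022, the work-commencement date; C is treated as recorded 8/24/2023, the work-commencement date; D was recorded within the 21-day window, so its effective date is the deed date 3/31/2024.
By effective date: E (10/7/2022), B (11/28/2022), A (7/17/2023), C (8/24/2023), D (3/31/2024).
Because C would otherwise rank above D, the subordination swaps them.

E, B, A, D, C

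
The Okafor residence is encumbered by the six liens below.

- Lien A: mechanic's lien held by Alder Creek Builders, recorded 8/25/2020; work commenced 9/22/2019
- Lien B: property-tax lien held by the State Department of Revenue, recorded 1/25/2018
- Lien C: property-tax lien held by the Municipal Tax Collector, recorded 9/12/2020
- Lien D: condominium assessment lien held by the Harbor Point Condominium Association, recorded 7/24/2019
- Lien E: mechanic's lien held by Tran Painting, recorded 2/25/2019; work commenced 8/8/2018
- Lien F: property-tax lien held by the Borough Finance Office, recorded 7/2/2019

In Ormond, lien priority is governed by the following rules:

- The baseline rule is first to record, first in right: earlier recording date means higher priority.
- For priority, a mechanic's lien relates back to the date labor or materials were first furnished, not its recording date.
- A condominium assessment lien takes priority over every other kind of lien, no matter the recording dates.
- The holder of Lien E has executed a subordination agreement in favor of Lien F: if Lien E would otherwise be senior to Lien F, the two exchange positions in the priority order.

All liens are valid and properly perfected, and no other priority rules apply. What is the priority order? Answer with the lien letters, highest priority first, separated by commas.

Adjusting effective dates: A relates back to 9/22/2019 (work commenced); E is treated as recorded 8/8/2018, the work-commencement date.
As a condominium assessment lien, D is senior to every other lien.
Remaining liens by effective date: B (1/25/2018), E (8/8/2018), F (7/2/2019), A (9/22/2019), C (9/12/2020).
The subordination applies — E was senior to F — so E and F swap.

D, B, F, E, A, C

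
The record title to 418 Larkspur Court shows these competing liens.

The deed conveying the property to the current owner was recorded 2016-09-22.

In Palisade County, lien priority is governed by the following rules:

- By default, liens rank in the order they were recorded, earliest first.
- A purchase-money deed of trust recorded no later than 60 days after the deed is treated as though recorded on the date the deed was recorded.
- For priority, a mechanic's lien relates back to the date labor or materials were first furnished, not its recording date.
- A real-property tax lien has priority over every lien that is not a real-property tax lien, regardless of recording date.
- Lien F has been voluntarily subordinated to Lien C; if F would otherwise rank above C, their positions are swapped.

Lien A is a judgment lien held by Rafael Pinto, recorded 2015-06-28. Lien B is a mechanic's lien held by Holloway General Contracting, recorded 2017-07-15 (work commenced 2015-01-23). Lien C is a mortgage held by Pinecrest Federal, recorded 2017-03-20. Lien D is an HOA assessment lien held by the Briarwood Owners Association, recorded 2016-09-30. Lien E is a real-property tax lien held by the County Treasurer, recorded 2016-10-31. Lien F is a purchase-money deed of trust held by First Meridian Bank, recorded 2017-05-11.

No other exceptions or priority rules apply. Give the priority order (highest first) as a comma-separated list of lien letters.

E, B, A, D, C, F

Effective dates after the stated exceptions: B's effective date is 2015-01-23, when work began; F missed the 60-day window (231 days after the deed), so its recording date stands.
E is a real-property tax lien, so it outranks all other liens regardless of date.
Remaining liens by effective date: B (2015-01-23), A (2015-06-28), D (2016-09-30), C (2017-03-20), F (2017-05-11).
Since F is not senior to C, the subordination leaves the order unchanged.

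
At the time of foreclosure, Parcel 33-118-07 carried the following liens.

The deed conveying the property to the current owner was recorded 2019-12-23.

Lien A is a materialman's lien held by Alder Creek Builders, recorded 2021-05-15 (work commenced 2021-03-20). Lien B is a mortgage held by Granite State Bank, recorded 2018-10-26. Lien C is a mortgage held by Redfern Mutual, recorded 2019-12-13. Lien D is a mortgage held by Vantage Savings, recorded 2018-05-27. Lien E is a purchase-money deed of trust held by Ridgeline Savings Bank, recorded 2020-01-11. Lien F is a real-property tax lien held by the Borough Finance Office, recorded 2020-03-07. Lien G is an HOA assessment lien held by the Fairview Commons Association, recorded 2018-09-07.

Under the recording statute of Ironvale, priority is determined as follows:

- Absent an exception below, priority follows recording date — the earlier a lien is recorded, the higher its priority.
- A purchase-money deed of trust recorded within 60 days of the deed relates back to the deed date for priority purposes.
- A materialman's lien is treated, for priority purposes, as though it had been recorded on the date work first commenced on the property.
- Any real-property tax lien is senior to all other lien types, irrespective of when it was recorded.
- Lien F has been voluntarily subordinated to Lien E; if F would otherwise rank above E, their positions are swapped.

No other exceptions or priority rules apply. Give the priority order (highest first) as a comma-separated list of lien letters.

Effective dates after the stated exceptions: A is treated as recorded 2021-03-20, the work-commencement date; E relates back to the deed date 2019-12-23.
F, as a real-property tax lien, has superpriority and ranks first.
Among the remaining liens, by effective date: D (2018-05-27), G (2018-09-07), B (2018-10-26), C (2019-12-13), E (2019-12-23), A (2021-03-20).
The subordination applies — F was senior to E — so F and E swap.

E, D, G, B, C, F, A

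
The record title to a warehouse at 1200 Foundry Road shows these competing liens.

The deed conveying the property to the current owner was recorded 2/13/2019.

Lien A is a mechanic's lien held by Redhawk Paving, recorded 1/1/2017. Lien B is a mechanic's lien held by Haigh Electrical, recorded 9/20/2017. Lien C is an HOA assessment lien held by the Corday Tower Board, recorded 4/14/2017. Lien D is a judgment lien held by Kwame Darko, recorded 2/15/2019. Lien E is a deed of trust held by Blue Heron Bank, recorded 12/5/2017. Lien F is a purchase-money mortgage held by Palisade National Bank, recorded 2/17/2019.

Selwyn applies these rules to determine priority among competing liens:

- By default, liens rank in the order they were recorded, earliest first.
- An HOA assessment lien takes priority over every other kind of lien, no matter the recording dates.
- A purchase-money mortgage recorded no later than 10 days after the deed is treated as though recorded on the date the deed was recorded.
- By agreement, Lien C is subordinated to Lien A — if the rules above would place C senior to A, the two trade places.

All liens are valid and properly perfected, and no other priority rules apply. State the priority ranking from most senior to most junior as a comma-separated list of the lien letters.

A, C, B, E, F, D

Adjusting effective dates: F was recorded within the 10-day window, so its effective date is the deed date 2/13/2019.
C is an HOA assessment lien, so it outranks all other liens regardless of date.
The other liens, earliest effective date first: A (1/1/2017), B (9/20/2017), E (12/5/2017), F (2/13/2019), D (2/15/2019).
The subordination applies — C was senior to A — so C and A swap.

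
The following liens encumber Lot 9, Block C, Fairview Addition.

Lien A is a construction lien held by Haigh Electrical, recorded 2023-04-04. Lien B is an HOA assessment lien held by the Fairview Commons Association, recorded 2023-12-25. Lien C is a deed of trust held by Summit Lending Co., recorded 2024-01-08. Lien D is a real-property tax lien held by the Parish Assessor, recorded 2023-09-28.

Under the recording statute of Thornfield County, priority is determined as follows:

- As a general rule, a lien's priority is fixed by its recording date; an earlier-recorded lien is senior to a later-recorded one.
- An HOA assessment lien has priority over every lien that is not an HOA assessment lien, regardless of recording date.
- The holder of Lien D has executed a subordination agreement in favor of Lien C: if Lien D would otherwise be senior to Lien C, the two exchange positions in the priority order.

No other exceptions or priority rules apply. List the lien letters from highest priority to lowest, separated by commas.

B, A, C, D

As an HOA assessment lien, B is senior to every other lien.
Ordering the rest by effective date: A (2023-04-04), D (2023-09-28), C (2024-01-08).
D would otherwise be senior to C, so under the subordination agreement D and C exchange positions.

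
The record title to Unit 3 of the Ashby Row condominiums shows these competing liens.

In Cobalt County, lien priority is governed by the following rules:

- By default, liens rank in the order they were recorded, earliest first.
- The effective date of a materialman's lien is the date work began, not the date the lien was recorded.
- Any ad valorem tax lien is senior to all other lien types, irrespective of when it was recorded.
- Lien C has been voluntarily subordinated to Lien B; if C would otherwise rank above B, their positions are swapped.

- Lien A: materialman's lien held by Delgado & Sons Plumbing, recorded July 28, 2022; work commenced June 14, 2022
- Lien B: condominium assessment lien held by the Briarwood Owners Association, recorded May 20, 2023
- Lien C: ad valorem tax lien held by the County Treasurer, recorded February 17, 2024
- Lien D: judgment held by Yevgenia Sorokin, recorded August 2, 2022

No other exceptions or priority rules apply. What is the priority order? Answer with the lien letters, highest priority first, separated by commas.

Effective dates: A is treated as recorded June 14, 2022, the work-commencement date.
C is an ad valorem tax lien, so it outranks all other liens regardless of date.
Among the remaining liens, by effective date: A (June 14, 2022), D (August 2, 2022), B (May 20, 2023).
C would otherwise be senior to B, so under the subordination agreement C and B exchange positions.

B, A, D, C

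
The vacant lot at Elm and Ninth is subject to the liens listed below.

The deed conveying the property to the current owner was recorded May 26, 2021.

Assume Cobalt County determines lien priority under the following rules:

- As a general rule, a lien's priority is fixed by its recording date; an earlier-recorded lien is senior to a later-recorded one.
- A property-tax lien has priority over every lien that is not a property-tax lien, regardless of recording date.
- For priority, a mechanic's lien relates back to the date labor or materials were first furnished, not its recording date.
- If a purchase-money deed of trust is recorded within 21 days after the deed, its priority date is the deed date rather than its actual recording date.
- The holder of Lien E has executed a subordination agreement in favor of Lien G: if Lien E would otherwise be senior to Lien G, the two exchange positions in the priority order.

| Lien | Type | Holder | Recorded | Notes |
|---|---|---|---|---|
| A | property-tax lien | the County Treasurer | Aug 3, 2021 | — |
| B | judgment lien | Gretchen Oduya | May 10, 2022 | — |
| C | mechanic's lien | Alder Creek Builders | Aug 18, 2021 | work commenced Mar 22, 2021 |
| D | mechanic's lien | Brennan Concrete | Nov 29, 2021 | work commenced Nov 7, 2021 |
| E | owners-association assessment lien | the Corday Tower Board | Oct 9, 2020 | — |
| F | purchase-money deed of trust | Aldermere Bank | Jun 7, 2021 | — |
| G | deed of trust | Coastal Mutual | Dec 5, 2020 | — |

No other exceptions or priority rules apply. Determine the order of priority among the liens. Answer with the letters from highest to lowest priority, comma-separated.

Adjusting effective dates: C's effective date is Mar 22, 2021, when work began; D relates back to Nov 7, 2021 (work commenced); F was recorded within the 21-day window, so its effective date is the deed date May 26, 2021.
A is a property-tax lien, so it outranks all other liens regardless of date.
The other liens, earliest effective date first: E (Oct 9, 2020), G (Dec 5, 2020), C (Mar 22, 2021), F (May 26, 2021), D (Nov 7, 2021), B (May 10, 2022).
E is senior to G before the subordination, so the two trade places.

A, G, E, C, F, D, B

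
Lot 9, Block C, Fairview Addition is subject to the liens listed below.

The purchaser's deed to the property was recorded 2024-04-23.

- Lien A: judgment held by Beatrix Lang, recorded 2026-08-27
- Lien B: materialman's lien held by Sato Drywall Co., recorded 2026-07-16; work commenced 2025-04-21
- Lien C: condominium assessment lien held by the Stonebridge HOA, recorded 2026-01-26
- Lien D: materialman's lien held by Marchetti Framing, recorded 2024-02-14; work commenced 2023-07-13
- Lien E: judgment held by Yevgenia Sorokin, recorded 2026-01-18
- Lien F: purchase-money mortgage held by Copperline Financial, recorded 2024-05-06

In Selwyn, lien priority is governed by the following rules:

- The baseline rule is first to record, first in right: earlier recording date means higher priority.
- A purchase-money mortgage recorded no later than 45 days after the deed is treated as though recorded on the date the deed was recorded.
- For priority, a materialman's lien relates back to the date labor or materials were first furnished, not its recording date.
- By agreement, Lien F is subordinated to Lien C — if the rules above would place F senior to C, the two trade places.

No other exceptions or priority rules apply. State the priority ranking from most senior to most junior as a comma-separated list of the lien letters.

D, C, B, E, F, A

Effective dates after the stated exceptions: B relates back to 2025-04-21 (work commenced); D relates back to 2023-07-13 (work commenced); F's effective date is the deed date, 2024-04-23.
By effective date, earliest first: D (2023-07-13), F (2024-04-23), B (2025-04-21), E (2026-01-18), C (2026-01-26), A (2026-08-27).
F is senior to C before the subordination, so the two trade places.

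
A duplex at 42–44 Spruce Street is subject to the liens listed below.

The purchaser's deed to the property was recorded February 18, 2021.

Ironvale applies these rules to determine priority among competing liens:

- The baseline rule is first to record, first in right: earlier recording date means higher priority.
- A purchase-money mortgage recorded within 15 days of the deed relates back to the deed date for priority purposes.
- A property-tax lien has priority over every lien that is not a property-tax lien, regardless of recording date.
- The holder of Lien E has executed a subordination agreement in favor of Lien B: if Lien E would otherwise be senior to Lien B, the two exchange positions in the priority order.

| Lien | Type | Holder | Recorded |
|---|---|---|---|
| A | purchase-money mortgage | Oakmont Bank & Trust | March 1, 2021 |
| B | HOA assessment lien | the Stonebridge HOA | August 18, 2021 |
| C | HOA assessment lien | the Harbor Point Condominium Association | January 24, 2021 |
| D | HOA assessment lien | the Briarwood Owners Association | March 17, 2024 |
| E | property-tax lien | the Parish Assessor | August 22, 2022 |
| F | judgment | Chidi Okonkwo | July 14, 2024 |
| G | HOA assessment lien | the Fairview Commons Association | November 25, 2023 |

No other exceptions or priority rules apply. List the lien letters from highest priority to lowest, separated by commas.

B, C, A, E, G, D, F

Effective dates after the stated exceptions: A's effective date is the deed date, February 18, 2021.
E, as a property-tax lien, has superpriority and ranks first.
The other liens, earliest effective date first: C (January 24, 2021), A (February 18, 2021), B (August 18, 2021), G (November 25, 2023), D (March 17, 2024), F (July 14, 2024).
Because E would otherwise rank above B, the subordination swaps them.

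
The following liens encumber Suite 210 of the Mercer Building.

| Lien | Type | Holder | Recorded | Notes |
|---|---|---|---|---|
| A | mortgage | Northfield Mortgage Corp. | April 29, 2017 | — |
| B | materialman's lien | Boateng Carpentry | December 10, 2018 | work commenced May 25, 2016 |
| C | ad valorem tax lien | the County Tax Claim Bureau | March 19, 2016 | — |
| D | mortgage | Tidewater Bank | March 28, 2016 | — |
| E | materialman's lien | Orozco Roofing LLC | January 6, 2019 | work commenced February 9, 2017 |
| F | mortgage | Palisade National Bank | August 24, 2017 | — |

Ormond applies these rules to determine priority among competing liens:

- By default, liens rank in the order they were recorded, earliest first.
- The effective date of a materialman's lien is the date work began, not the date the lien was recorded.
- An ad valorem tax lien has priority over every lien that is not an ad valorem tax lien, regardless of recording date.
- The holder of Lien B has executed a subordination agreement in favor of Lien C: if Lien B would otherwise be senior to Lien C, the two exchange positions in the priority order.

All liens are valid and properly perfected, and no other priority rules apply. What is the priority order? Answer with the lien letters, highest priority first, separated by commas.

C, D, B, E, A, F

Adjusting effective dates: B relates back to May 25, 2016 (work commenced); E is treated as recorded February 9, 2017, the work-commencement date.
As an ad valorem tax lien, C is senior to every other lien.
The other liens, earliest effective date first: D (March 28, 2016), B (May 25, 2016), E (February 9, 2017), A (April 29, 2017), F (August 24, 2017).
Since B is not senior to C, the subordination leaves the order unchanged.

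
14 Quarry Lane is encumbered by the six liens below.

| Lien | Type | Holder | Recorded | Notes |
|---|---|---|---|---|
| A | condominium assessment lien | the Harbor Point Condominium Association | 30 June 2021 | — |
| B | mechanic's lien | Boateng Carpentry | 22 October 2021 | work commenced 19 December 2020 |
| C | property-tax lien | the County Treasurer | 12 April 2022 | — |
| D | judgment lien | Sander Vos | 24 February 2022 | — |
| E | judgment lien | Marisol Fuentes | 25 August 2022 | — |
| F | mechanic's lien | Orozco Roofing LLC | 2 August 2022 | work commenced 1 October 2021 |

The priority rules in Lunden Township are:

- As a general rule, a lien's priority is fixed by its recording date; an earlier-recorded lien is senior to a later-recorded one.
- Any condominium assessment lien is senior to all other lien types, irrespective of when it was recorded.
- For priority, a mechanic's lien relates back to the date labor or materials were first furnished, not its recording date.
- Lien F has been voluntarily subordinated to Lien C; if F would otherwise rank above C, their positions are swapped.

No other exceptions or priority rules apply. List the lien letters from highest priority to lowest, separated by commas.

Adjusting effective dates: B relates back to 19 December 2020 (work commenced); F relates back to 1 October 2021 (work commenced).
As a condominium assessment lien, A is senior to every other lien.
Ordering the rest by effective date: B (19 December 2020), F (1 October 2021), D (24 February 2022), C (12 April 2022), E (25 August 2022).
Because F would otherwise rank above C, the subordination swaps them.

A, B, C, D, F, E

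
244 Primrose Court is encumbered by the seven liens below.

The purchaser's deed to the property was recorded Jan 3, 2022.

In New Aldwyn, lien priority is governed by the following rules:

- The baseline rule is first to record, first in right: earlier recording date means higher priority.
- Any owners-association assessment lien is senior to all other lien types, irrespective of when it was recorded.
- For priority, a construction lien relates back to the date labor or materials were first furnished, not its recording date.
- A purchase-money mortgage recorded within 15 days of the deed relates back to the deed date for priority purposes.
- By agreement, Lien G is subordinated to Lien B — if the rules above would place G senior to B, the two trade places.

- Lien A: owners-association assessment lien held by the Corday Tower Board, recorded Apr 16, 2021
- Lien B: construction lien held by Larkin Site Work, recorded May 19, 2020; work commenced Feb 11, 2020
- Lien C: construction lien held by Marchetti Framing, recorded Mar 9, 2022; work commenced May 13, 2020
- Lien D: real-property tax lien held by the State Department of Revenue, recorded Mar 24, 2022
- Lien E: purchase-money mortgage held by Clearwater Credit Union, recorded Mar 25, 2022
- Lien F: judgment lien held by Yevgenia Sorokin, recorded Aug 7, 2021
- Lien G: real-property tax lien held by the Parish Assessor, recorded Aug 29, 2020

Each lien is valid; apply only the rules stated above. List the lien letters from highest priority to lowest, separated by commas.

First, effective dates: B relates back to Feb 11, 2020 (work commenced); C relates back to May 13, 2020 (work commenced); E was recorded 81 days after the deed — beyond 15 days — so no relation-back applies.
As an owners-association assessment lien, A is senior to every other lien.
Remaining liens by effective date: B (Feb 11, 2020), C (May 13, 2020), G (Aug 29, 2020), F (Aug 7, 2021), D (Mar 24, 2022), E (Mar 25, 2022).
Since G is not senior to B, the subordination leaves the order unchanged.

A, B, C, G, F, D, E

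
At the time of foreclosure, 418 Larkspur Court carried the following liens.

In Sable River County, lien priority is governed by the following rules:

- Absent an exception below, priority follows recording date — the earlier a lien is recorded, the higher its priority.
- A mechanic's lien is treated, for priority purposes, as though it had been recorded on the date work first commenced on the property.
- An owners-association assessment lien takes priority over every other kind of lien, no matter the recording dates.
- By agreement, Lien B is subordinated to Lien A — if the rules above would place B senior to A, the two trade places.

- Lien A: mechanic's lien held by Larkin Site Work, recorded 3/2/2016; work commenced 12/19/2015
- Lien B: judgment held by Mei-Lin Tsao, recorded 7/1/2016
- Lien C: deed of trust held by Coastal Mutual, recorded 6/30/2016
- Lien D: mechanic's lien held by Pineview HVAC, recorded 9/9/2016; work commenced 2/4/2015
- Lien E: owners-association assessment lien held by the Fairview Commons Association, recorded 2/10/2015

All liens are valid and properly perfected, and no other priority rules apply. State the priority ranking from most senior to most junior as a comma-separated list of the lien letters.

Adjusting effective dates: A's effective date is 12/19/2015, when work began; D relates back to 2/4/2015 (work commenced).
E is an owners-association assessment lien and takes priority over every other lien.
Among the remaining liens, by effective date: D (2/4/2015), A (12/19/2015), C (6/30/2016), B (7/1/2016).
B already ranks below A; the subordination has no effect.

E, D, A, C, B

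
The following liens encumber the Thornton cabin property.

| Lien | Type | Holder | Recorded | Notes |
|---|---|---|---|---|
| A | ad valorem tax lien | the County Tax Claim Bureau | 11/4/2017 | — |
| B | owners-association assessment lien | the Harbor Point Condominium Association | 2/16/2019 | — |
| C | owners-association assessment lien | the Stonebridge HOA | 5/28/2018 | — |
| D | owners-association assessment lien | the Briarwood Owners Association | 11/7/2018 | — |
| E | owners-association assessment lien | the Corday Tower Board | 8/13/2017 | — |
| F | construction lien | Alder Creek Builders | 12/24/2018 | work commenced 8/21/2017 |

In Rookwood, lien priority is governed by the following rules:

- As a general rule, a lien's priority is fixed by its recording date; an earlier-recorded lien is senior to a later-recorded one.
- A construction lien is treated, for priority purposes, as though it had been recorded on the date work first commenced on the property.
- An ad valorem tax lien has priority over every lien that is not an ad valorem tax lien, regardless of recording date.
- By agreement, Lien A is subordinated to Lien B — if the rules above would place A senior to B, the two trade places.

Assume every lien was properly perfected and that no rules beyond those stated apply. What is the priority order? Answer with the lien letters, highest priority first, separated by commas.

B, E, F, C, D, A

Adjusting effective dates: F's effective date is 8/21/2017, when work began.
A is an ad valorem tax lien and takes priority over every other lien.
Ordering the rest by effective date: E (8/13/2017), F (8/21/2017), C (5/28/2018), D (11/7/2018), B (2/16/2019).
A would otherwise be senior to B, so under the subordination agreement A and B exchange positions.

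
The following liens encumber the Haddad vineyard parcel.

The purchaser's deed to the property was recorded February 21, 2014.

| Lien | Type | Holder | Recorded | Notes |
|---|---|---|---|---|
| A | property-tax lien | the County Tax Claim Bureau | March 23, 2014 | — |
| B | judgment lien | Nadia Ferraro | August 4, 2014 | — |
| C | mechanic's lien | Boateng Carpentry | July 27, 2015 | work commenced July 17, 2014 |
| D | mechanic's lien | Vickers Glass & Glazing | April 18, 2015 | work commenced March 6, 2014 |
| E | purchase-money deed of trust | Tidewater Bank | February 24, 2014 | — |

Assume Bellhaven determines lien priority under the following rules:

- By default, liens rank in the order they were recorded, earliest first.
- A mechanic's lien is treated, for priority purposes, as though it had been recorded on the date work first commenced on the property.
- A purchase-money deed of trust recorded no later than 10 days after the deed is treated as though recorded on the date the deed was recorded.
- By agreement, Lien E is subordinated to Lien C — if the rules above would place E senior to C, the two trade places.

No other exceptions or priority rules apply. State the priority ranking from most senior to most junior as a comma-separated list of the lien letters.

C, D, A, E, B

Effective dates after the stated exceptions: C relates back to July 17, 2014 (work commenced); D's effective date is March 6, 2014, when work began; E's effective date is the deed date, February 21, 2014.
Ordering by effective date: E (February 21, 2014), D (March 6, 2014), A (March 23, 2014), C (July 17, 2014), B (August 4, 2014).
E would otherwise be senior to C, so under the subordination agreement E and C exchange positions.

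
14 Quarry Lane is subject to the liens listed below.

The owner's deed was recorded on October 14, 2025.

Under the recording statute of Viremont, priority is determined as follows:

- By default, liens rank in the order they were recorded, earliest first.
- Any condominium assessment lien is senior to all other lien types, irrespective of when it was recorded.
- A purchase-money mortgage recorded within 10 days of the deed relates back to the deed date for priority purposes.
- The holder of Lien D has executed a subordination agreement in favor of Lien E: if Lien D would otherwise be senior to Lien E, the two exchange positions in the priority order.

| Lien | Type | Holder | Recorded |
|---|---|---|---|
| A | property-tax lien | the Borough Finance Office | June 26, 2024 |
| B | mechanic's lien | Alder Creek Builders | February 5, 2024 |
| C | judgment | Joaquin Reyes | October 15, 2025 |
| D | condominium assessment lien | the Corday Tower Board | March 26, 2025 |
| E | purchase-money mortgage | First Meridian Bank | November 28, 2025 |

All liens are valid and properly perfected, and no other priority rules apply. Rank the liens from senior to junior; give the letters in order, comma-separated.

Effective dates after the stated exceptions: E missed the 10-day window (45 days after the deed), so its recording date stands.
As a condominium assessment lien, D is senior to every other lien.
The other liens, earliest effective date first: B (February 5, 2024), A (June 26, 2024), C (October 15, 2025), E (November 28, 2025).
D is senior to E before the subordination, so the two trade places.

E, B, A, C, D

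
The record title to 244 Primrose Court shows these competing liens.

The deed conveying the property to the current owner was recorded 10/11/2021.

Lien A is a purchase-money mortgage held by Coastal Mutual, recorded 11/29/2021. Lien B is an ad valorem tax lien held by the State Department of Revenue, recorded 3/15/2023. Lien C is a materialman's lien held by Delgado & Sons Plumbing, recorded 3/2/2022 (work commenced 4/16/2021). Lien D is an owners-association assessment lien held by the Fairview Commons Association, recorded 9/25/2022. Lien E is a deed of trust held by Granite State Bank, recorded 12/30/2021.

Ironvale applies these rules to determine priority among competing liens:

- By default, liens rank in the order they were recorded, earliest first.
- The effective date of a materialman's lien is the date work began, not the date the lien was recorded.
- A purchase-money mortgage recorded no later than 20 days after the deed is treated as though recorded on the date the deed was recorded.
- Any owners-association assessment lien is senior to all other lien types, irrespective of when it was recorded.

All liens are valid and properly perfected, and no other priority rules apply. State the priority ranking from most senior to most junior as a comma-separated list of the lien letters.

First, effective dates: A was recorded 49 days after the deed — beyond 20 days — so no relation-back applies; C's effective date is 4/16/2021, when work began.
D is an owners-association assessment lien, so it outranks all other liens regardless of date.
Remaining liens by effective date: C (4/16/2021), A (11/29/2021), E (12/30/2021), B (3/15/2023).

D, C, A, E, B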